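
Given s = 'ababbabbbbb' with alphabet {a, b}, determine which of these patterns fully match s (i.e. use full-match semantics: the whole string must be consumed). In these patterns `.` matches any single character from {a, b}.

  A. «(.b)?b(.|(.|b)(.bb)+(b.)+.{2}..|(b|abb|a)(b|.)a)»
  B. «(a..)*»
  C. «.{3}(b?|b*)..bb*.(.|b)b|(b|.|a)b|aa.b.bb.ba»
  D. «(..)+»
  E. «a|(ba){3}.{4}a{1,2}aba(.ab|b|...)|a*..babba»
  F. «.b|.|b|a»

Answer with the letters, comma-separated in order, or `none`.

C

A → no match
B → no match
C → match
D → no match
E → no match
F → no match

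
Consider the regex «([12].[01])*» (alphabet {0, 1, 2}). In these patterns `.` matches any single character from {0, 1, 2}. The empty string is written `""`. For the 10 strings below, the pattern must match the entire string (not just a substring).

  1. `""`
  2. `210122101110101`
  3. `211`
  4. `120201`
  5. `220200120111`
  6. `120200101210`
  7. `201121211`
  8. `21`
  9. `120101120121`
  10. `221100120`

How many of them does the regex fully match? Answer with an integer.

8

1. `""` → match
2 → no match
3. `211` → match
4. `120201` → match
5. `220200120111` → match
6. `120200101210` → match
7. `201121211` → match
8. `21` → no match
9. `120101120121` → match
10. `221100120` → match
Total matched: 8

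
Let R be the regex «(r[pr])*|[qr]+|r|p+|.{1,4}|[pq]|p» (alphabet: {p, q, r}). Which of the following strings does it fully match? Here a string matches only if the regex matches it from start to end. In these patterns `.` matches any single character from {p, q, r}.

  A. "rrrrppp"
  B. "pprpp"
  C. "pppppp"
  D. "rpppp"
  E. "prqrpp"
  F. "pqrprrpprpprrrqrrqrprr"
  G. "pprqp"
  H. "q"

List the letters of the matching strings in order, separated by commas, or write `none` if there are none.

A → no match
B → no match
C → match
D → no match
E → no match
F → no match
G → no match
H → match

C, H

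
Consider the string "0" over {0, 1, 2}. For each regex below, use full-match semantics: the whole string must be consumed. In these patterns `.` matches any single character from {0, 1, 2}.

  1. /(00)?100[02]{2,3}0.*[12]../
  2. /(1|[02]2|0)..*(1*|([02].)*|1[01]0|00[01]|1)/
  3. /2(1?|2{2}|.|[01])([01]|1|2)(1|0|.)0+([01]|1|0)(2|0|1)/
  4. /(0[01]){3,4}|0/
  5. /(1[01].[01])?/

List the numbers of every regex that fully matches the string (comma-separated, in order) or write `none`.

4

1 → no match
2 → no match
3 → no match — must start with "2"
4 → match
5 → no match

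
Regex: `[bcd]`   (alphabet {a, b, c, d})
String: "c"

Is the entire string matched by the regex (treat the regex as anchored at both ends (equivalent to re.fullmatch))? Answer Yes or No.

Yes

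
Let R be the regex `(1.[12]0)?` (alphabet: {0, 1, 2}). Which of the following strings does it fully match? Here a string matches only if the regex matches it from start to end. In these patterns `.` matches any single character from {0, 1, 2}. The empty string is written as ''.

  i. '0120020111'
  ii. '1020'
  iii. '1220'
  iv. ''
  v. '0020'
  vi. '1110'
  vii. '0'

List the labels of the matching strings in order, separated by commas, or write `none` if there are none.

i → no match
ii → match
iii → match
iv → match
v → no match
vi → match
vii → no match

ii, iii, iv, vi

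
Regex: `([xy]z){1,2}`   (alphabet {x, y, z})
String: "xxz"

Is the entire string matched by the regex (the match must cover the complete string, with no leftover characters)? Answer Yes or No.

No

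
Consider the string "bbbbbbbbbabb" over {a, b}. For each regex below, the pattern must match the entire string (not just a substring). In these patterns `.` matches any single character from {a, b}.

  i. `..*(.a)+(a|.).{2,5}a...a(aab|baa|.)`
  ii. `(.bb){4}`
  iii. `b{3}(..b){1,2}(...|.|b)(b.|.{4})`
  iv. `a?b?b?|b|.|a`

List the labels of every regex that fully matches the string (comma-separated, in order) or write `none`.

i → no match
ii → match
iii → match
iv → no match

ii, iii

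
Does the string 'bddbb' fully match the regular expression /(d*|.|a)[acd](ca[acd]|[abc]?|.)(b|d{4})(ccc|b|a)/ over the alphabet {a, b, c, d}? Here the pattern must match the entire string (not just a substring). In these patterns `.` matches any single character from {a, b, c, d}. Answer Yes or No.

Yes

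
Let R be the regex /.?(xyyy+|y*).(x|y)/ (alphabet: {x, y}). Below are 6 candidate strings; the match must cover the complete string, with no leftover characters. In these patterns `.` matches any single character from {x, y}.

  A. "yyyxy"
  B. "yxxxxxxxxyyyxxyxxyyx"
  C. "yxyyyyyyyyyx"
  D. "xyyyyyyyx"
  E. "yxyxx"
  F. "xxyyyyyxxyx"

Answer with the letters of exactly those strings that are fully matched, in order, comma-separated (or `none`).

A, C, D

A. "yyyxy" → match
B → no match
C. "yxyyyyyyyyyx" → match
D. "xyyyyyyyx" → match
E. "yxyxx" → no match
F. "xxyyyyyxxyx" → no match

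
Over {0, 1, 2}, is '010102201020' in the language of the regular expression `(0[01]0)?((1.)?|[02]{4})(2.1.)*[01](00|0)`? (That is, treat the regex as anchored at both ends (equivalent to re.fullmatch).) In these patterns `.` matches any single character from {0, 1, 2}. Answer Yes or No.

No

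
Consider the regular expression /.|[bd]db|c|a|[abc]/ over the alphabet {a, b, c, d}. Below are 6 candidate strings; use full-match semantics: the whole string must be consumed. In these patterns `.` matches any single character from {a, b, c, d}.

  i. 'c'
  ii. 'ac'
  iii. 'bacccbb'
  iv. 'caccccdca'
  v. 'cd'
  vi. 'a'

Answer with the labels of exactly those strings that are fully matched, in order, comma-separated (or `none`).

i, vi

i. 'c' → match
ii. 'ac' → no match
iii. 'bacccbb' → no match
iv. 'caccccdca' → no match
v. 'cd' → no match
vi. 'a' → match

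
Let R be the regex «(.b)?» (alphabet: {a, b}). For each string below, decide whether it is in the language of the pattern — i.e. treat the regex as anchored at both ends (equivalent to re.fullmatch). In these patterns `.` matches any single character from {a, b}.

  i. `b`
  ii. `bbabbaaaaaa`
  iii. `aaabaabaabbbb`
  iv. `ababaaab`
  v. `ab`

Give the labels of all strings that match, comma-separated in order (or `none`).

i → no match
ii → no match
iii → no match
iv → no match
v → match

v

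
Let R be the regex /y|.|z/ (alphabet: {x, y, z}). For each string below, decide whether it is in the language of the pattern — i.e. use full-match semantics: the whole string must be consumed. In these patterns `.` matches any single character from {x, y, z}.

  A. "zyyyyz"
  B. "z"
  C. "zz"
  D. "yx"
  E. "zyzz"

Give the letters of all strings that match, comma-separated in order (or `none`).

B

A → no match
B → match
C → no match
D → no match
E → no match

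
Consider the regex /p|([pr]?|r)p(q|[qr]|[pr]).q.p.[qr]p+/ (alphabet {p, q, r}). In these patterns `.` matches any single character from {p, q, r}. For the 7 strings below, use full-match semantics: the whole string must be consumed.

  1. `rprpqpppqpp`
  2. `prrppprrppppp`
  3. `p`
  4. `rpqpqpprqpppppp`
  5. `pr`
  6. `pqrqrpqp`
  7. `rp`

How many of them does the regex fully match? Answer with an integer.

1 → match
2 → no match
3 → match
4 → match
5 → no match — must end with `p`
6 → no match
7 → no match
Total matched: 3

3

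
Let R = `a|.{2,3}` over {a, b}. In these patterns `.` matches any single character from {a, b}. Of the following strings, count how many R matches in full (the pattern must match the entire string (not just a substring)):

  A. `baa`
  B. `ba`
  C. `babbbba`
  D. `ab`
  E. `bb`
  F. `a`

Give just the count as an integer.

5

A → match
B → match
C → no match
D → match
E → match
F → match
Total matched: 5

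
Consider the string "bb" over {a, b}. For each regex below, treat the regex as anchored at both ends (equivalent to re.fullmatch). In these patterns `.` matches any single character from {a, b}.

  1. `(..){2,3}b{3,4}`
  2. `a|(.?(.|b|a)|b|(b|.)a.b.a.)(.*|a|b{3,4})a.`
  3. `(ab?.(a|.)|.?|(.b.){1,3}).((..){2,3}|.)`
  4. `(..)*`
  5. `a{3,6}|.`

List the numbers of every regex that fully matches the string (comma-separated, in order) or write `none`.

1 → no match
2 → no match
3 → match
4 → match
5 → no match

3, 4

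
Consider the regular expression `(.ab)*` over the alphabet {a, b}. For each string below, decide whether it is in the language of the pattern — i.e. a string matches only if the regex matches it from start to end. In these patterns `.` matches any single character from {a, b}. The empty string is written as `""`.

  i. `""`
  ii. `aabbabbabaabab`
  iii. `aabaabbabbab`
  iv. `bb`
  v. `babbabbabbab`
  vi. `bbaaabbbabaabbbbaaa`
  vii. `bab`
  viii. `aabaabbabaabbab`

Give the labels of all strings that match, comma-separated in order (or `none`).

i, iii, v, vii, viii

i → match
ii → no match
iii → match
iv → no match
v → match
vi → no match
vii → match
viii → match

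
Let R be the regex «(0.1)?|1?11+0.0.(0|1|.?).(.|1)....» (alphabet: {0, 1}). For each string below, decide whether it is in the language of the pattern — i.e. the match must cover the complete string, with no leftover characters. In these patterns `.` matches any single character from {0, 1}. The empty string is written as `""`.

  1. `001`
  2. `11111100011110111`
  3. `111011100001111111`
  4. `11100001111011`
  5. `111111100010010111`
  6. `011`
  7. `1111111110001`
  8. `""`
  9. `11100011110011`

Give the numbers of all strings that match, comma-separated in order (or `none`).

1, 2, 4, 5, 6, 8, 9

1 → match
2 → match
3 → no match
4 → match
5 → match
6 → match
7 → no match
8 → match
9 → match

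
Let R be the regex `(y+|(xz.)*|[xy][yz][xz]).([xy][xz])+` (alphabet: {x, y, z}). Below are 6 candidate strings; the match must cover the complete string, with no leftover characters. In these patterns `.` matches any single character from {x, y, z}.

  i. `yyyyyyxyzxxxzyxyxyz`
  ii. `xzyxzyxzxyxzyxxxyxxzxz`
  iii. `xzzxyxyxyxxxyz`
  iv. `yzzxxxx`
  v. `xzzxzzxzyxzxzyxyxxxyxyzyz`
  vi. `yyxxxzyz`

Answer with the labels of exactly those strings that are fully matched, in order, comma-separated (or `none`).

i → match
ii → match
iii → match
iv → no match
v → match
vi → match

i, ii, iii, v, vi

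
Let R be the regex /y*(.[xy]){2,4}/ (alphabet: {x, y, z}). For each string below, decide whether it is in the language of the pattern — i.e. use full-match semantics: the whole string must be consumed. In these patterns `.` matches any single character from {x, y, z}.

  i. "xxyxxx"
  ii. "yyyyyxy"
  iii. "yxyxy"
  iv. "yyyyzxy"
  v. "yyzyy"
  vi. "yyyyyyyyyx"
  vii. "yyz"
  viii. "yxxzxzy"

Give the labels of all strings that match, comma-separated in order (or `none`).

i → match
ii → match
iii → match
iv → no match
v → no match
vi → match
vii → no match
viii → match

i, ii, iii, vi, viii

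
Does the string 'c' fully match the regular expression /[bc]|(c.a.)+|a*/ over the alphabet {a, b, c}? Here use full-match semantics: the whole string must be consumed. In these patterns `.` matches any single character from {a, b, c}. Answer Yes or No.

Yes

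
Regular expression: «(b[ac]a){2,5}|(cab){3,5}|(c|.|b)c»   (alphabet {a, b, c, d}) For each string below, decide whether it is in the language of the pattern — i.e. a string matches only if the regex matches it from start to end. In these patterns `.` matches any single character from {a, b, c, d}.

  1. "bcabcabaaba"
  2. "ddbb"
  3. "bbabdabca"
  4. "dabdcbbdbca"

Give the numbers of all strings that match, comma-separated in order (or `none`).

none

1. "bcabcabaaba" → no match
2. "ddbb" → no match
3. "bbabdabca" → no match
4. "dabdcbbdbca" → no match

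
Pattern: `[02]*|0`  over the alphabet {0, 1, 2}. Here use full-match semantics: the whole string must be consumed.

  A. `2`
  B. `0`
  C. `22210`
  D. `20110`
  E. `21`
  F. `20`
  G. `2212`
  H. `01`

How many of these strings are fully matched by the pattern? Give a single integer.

A → match
B → match
C → no match
D → no match
E → no match
F → match
G → no match
H → no match
Total matched: 3

3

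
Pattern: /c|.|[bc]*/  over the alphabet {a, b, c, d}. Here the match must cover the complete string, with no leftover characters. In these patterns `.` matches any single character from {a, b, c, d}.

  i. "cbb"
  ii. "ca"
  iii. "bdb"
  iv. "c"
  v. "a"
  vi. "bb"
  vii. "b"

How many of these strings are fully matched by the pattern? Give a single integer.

i → match
ii → no match
iii → no match
iv → match
v → match
vi → match
vii → match
Total matched: 5

5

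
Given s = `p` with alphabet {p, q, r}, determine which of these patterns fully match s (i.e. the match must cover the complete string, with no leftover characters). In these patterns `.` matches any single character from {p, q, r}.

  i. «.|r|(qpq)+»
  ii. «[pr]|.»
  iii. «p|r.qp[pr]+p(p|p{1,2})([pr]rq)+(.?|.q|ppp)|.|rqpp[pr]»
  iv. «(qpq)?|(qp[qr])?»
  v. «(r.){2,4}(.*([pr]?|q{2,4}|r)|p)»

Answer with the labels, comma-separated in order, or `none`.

i, ii, iii

i → match
ii → match
iii → match
iv → no match
v → no match — must start with `r`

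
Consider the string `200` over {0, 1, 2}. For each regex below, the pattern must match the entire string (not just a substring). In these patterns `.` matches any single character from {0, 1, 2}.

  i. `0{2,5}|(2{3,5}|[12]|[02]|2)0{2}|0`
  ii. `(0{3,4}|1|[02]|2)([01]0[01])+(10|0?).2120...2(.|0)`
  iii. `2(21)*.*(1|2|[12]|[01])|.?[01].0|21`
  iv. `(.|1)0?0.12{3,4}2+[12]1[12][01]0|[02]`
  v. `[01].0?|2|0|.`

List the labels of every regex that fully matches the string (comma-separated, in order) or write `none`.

i, iii

i → match
ii → no match
iii → match
iv → no match
v → no match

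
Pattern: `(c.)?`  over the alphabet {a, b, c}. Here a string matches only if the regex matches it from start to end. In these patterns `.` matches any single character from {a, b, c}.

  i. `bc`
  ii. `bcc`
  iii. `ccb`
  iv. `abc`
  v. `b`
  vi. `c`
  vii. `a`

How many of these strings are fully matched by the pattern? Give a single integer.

i → no match
ii → no match
iii → no match
iv → no match
v → no match
vi → no match
vii → no match
Total matched: 0

0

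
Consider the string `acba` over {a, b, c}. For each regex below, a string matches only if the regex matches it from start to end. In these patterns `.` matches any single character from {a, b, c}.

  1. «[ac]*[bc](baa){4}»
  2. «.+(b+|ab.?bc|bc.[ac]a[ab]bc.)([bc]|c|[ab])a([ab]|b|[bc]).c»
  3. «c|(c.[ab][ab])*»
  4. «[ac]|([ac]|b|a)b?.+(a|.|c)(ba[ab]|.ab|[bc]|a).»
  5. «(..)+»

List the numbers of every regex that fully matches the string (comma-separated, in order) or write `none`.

5

1 → no match — must end with `baa`
2 → no match — must end with `c`
3 → no match
4 → no match
5 → match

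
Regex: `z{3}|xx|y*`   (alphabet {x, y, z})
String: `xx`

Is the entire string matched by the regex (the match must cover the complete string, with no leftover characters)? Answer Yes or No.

Yes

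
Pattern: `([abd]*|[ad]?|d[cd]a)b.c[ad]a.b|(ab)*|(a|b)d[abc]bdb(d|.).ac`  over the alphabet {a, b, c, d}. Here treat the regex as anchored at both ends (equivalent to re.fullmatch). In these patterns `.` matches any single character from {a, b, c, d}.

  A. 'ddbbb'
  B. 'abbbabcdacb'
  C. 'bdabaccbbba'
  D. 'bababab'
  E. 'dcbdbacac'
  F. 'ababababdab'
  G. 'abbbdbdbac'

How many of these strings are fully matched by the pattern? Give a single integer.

0

A → no match
B → no match
C → no match
D → no match
E → no match
F → no match
G → no match
Total matched: 0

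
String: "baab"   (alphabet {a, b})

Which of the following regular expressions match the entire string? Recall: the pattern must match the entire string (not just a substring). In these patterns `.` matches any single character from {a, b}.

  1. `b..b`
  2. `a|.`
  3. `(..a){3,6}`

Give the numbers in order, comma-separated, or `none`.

1

1 → match
2 → no match
3 → no match — must end with "a"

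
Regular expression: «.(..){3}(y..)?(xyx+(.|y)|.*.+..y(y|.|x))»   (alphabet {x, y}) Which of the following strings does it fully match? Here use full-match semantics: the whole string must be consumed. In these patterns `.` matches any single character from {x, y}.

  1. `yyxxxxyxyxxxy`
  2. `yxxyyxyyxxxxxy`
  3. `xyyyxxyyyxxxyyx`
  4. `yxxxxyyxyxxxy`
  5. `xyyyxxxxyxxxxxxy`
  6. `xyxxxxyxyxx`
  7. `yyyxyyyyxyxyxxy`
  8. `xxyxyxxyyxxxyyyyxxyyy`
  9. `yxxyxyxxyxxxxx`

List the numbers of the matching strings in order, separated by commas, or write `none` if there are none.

1 → match
2 → no match
3 → match
4 → match
5 → match
6 → match
7 → match
8 → match
9 → match

1, 3, 4, 5, 6, 7, 8, 9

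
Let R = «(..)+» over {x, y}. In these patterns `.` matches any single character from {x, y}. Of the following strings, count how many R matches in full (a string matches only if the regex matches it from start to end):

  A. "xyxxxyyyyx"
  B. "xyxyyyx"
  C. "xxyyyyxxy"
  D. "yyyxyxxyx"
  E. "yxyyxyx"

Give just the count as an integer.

A → match
B → no match
C → no match
D → no match
E → no match
Total matched: 1

1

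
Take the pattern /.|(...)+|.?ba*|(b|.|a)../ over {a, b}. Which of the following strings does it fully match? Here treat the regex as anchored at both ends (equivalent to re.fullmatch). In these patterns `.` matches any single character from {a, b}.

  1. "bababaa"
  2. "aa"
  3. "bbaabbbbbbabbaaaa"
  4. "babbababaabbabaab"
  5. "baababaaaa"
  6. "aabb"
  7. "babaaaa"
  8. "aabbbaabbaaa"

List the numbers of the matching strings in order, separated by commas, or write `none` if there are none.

1 → no match
2 → no match
3 → no match
4 → no match
5 → no match
6 → no match
7 → no match
8 → match

8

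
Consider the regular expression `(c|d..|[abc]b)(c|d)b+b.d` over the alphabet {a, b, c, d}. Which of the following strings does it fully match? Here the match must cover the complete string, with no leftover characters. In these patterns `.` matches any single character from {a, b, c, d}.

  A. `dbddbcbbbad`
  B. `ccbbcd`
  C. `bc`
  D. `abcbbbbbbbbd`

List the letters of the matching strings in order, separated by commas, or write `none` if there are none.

B, D

A → no match
B → match
C → no match — must end with `d`
D → match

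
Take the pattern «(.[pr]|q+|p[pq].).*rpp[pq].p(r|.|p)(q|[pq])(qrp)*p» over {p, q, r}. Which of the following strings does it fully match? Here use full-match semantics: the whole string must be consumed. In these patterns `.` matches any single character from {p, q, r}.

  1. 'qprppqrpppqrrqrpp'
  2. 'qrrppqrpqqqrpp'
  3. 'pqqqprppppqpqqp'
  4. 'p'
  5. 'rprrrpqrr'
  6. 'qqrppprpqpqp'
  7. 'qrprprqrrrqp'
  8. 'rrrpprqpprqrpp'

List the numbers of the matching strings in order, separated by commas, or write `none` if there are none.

1 → no match
2 → match
3 → no match
4 → no match
5 → no match — must end with 'p'
6 → no match
7 → no match
8 → no match

2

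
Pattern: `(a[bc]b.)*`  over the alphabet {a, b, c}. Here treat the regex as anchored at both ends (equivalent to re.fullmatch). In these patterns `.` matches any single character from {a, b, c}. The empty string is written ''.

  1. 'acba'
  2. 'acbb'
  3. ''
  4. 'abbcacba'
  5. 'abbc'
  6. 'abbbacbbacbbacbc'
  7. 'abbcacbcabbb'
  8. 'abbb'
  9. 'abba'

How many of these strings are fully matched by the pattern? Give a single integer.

1 → match
2 → match
3 → match
4 → match
5 → match
6 → match
7 → match
8 → match
9 → match
Total matched: 9

9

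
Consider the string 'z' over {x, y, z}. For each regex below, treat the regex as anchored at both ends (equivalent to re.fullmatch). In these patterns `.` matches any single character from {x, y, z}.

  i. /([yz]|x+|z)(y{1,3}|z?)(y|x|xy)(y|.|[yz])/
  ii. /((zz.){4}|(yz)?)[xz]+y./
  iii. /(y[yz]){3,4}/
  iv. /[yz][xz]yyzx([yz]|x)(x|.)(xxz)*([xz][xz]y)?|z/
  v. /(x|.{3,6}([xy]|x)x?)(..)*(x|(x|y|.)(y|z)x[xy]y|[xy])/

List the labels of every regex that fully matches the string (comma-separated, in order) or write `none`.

i → no match
ii → no match
iii → no match — must start with 'y'
iv → match
v → no match

iv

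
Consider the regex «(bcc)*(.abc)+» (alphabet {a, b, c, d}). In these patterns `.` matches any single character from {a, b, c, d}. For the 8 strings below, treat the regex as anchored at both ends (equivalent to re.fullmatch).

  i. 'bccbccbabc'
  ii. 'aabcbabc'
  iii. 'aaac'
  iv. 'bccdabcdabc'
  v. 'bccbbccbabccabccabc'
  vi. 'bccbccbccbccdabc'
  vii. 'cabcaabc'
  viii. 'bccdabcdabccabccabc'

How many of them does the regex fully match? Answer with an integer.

6

i → match
ii → match
iii → no match — must end with 'abc'
iv → match
v → no match
vi → match
vii → match
viii → match
Total matched: 6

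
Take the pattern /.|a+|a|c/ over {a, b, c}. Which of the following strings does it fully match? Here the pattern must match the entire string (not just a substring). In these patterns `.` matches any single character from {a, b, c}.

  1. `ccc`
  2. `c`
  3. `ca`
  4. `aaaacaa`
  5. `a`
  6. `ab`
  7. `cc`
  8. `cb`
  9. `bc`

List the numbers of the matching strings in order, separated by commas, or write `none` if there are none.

2, 5

1 → no match
2 → match
3 → no match
4 → no match
5 → match
6 → no match
7 → no match
8 → no match
9 → no match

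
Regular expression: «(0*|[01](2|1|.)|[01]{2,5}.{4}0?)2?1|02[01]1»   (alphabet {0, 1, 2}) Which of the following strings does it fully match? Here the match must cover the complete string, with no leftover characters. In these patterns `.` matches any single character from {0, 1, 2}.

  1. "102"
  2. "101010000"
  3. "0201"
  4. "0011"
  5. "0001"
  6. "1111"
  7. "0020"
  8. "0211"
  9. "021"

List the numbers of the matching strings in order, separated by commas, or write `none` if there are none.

3, 5, 8, 9

1 → no match — must end with "1"
2 → no match — must end with "1"
3 → match
4 → no match
5 → match
6 → no match
7 → no match — must end with "1"
8 → match
9 → match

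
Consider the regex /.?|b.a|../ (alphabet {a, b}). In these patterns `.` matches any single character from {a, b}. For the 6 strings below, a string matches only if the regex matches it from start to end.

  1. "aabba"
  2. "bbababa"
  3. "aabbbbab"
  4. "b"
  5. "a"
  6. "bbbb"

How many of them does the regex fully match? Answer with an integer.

1 → no match
2 → no match
3 → no match
4 → match
5 → match
6 → no match
Total matched: 2

2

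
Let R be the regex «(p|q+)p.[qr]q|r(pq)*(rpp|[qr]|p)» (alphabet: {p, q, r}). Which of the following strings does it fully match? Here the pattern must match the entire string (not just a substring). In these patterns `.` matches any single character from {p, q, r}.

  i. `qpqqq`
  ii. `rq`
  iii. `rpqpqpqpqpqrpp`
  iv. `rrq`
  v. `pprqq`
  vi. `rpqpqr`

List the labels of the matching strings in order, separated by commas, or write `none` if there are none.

i, ii, iii, v, vi

i → match
ii → match
iii → match
iv → no match
v → match
vi → match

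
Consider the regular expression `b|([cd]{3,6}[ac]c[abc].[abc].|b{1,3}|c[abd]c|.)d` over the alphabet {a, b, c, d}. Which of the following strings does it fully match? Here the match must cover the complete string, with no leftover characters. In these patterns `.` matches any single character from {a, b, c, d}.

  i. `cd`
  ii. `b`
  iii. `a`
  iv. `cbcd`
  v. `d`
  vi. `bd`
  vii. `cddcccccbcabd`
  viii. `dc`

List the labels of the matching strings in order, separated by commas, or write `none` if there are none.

i → match
ii → match
iii → no match
iv → match
v → no match
vi → match
vii → match
viii → no match

i, ii, iv, vi, vii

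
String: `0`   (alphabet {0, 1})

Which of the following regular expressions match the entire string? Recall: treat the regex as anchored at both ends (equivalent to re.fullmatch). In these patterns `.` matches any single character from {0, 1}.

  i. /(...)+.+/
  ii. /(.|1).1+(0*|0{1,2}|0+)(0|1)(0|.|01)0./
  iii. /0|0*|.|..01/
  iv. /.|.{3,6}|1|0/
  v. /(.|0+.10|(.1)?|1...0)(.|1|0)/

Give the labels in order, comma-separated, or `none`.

iii, iv, v

i → no match
ii → no match
iii → match
iv → match
v → match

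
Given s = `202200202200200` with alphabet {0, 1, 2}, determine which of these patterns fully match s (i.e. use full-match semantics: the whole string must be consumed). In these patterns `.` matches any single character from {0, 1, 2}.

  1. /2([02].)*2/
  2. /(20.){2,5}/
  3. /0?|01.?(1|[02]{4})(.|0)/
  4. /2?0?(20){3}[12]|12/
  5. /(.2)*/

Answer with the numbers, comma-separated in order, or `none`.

1 → no match — must end with `2`
2 → match
3 → no match
4 → no match
5 → no match

2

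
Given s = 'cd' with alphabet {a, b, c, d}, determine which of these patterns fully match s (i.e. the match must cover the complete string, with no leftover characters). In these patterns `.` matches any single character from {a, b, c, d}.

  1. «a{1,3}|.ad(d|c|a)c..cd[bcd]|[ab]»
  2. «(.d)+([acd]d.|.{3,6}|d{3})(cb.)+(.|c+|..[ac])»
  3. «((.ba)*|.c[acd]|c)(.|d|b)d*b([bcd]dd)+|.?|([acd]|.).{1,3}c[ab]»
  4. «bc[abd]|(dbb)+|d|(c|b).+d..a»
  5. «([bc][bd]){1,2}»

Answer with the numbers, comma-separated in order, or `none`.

1 → no match
2 → no match
3 → no match
4 → no match
5 → match

5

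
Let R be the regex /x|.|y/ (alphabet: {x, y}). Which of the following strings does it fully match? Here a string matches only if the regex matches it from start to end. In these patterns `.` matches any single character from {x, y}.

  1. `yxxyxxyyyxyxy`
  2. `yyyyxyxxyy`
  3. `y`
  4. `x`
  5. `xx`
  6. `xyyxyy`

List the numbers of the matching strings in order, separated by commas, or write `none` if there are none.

1 → no match
2. `yyyyxyxxyy` → no match
3. `y` → match
4. `x` → match
5. `xx` → no match
6. `xyyxyy` → no match

3, 4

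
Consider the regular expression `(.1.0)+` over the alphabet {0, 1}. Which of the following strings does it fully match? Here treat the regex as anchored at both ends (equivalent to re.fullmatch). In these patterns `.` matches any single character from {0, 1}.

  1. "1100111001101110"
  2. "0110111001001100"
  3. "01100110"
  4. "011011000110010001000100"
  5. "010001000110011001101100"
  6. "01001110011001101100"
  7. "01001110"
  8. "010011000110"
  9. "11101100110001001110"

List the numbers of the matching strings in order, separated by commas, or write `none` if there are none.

1 → match
2 → match
3. "01100110" → match
4 → match
5 → match
6 → match
7. "01001110" → match
8. "010011000110" → match
9 → match

1, 2, 3, 4, 5, 6, 7, 8, 9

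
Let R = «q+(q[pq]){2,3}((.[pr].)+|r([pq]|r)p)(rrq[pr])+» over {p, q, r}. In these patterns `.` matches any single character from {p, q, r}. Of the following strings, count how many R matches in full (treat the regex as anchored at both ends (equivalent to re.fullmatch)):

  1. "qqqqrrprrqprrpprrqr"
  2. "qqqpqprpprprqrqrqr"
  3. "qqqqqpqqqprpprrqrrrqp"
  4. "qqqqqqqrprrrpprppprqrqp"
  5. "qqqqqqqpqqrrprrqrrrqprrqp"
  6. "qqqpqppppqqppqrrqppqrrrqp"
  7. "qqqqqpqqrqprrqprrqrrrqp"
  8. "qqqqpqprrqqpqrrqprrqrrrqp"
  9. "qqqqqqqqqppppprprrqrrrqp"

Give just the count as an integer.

5

1 → no match
2 → no match
3 → match
4 → no match
5 → match
6 → no match
7 → match
8 → match
9 → match
Total matched: 5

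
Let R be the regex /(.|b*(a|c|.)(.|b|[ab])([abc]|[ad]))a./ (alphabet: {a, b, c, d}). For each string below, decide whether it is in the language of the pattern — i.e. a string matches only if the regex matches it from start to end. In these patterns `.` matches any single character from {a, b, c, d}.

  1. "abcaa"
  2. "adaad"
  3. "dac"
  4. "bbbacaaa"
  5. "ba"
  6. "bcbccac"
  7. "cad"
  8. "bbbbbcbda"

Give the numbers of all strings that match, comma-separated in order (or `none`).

1. "abcaa" → match
2. "adaad" → match
3. "dac" → match
4. "bbbacaaa" → match
5. "ba" → no match
6. "bcbccac" → no match
7. "cad" → match
8. "bbbbbcbda" → no match

1, 2, 3, 4, 7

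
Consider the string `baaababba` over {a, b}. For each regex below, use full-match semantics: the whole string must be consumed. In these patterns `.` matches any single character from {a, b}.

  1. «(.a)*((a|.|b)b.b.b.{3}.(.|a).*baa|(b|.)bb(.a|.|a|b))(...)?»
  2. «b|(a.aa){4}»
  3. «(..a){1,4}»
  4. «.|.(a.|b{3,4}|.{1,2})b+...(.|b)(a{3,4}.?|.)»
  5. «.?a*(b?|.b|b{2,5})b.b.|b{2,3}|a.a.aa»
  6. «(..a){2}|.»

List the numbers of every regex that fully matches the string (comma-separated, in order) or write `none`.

1 → no match
2 → no match
3 → match
4 → no match
5 → no match
6 → no match

3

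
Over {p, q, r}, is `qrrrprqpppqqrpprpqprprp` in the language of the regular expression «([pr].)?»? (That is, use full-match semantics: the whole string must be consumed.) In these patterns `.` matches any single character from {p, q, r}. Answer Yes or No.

No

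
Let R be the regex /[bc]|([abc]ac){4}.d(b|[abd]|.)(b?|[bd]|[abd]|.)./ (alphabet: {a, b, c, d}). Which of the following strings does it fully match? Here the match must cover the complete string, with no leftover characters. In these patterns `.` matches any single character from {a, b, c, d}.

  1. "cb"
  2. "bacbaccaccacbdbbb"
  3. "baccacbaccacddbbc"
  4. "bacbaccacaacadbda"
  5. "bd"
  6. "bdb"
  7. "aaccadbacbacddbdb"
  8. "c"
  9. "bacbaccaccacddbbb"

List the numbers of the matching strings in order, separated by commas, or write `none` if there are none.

2, 3, 4, 8, 9

1 → no match
2 → match
3 → match
4 → match
5 → no match
6 → no match
7 → no match
8 → match
9 → match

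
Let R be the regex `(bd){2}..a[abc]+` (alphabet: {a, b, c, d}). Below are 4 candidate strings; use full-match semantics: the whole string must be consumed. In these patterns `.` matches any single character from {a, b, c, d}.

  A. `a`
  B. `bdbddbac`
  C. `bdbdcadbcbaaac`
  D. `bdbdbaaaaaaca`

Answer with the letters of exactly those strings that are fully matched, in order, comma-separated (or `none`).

A → no match — must start with `bd`
B → match
C → no match
D → match

B, D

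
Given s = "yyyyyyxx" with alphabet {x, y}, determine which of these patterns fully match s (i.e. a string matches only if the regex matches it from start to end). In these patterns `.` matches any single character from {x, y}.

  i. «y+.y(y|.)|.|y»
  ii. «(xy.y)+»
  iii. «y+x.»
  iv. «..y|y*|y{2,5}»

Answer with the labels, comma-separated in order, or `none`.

i → no match
ii → no match — must start with "xy"
iii → match
iv → no match

iii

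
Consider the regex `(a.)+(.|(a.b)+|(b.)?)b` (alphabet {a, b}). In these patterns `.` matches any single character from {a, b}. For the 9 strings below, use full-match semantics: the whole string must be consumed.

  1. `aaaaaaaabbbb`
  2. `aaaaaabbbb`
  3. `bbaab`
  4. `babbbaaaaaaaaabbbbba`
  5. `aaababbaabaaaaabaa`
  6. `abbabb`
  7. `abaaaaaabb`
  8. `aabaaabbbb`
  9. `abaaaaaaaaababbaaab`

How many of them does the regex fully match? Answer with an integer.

1. `aaaaaaaabbbb` → no match
2. `aaaaaabbbb` → no match
3. `bbaab` → no match — must start with `a`
4 → no match — must start with `a`
5 → no match — must end with `b`
6. `abbabb` → no match
7. `abaaaaaabb` → match
8. `aabaaabbbb` → no match
9 → no match
Total matched: 1

1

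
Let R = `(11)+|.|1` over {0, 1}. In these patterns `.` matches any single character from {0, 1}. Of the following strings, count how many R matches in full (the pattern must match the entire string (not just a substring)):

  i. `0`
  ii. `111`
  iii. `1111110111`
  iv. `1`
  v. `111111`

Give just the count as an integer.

i → match
ii → no match
iii → no match
iv → match
v → match
Total matched: 3

3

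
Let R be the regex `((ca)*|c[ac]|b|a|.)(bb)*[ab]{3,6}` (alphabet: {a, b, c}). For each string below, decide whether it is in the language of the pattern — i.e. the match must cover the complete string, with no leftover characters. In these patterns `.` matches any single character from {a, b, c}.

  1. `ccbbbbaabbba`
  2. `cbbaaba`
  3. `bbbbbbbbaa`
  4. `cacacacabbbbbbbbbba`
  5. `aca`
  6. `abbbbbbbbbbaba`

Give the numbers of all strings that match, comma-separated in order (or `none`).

1, 2, 3, 4, 6

1 → match
2 → match
3 → match
4 → match
5 → no match
6 → match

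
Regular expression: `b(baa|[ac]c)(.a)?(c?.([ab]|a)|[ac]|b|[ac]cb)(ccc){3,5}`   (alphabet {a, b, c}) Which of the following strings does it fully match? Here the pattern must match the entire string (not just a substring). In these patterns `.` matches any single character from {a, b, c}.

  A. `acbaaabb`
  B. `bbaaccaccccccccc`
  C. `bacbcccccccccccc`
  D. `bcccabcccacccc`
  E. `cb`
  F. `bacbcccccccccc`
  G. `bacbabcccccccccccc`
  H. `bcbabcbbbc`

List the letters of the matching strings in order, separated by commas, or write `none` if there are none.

B, C, G

A. `acbaaabb` → no match — must start with `b`
B → match
C → match
D → no match
E. `cb` → no match — must start with `b`
F → no match
G → match
H. `bcbabcbbbc` → no match — must end with `ccc`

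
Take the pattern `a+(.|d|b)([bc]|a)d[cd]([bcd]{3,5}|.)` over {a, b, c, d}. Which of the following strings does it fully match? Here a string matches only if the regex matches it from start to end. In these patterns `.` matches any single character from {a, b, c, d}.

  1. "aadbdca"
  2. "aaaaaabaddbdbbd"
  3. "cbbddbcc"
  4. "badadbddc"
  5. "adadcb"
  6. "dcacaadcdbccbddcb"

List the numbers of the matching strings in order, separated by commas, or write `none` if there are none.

1, 2, 5

1 → match
2 → match
3 → no match — must start with "a"
4 → no match — must start with "a"
5 → match
6 → no match — must start with "a"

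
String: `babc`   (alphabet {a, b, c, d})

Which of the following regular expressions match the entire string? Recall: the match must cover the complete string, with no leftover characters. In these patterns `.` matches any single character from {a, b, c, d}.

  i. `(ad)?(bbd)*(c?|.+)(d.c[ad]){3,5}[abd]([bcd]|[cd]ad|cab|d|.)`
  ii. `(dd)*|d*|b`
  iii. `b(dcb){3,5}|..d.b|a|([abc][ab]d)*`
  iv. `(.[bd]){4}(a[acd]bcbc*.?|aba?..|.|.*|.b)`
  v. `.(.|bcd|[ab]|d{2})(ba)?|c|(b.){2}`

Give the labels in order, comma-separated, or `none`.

v

i → no match
ii → no match
iii → no match
iv → no match
v → match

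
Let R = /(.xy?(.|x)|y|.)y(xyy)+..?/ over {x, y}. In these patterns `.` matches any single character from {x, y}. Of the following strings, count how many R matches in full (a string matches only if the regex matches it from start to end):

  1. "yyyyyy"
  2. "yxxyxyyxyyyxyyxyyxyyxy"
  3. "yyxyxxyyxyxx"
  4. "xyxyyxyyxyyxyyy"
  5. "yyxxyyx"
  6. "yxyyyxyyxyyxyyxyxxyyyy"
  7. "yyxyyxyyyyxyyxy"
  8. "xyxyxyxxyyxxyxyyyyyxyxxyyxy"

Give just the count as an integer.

1

1. "yyyyyy" → no match
2 → no match
3. "yyxyxxyyxyxx" → no match
4 → match
5. "yyxxyyx" → no match
6 → no match
7 → no match
8 → no match
Total matched: 1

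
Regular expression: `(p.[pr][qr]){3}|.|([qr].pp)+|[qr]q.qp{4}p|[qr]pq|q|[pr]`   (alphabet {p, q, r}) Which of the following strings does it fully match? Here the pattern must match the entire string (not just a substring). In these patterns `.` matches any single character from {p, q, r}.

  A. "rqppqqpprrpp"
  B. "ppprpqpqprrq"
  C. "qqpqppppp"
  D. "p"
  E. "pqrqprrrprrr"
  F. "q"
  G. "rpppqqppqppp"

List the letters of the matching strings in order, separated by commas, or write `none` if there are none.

A, B, C, D, E, F, G

A → match
B → match
C → match
D → match
E → match
F → match
G → match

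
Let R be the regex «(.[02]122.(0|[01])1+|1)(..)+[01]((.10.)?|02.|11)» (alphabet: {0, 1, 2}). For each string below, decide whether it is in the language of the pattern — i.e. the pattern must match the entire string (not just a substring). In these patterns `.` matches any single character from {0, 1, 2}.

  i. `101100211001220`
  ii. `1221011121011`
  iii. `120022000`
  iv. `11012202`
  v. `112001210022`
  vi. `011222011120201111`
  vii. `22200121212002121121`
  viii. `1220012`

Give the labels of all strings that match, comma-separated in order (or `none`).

none

i → no match
ii → no match
iii → no match
iv → no match
v → no match
vi → no match
vii → no match
viii → no match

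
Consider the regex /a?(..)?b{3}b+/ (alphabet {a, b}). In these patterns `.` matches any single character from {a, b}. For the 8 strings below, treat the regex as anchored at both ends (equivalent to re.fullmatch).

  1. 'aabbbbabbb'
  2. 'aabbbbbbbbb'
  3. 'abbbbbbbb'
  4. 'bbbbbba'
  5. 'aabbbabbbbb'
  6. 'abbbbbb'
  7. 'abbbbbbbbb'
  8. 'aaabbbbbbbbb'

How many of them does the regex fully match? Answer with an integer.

5

1 → no match
2 → match
3 → match
4 → no match — must end with 'b'
5 → no match
6 → match
7 → match
8 → match
Total matched: 5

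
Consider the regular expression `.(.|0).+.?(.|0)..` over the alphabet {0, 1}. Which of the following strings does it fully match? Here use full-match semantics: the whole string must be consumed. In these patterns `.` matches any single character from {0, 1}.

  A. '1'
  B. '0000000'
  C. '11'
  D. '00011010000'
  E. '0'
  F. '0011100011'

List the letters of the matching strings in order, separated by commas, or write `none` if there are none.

A → no match
B → match
C → no match
D → match
E → no match
F → match

B, D, F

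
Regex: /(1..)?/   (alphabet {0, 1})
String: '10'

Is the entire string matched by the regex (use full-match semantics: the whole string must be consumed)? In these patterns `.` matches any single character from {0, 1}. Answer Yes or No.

No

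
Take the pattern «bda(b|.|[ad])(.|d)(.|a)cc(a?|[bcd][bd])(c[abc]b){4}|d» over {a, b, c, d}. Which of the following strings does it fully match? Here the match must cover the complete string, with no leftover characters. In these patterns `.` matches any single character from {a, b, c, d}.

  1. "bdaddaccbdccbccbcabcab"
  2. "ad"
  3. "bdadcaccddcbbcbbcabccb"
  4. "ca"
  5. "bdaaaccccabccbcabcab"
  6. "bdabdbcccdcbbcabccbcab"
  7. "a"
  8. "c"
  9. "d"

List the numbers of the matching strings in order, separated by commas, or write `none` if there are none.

1, 3, 5, 6, 9

1 → match
2 → no match
3 → match
4 → no match
5 → match
6 → match
7 → no match
8 → no match
9 → match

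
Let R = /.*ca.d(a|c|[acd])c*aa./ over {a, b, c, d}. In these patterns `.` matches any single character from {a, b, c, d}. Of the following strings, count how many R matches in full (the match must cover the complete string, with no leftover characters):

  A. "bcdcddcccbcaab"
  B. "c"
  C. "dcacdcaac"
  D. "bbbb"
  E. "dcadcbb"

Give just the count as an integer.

1

A → no match
B → no match
C → match
D → no match
E → no match
Total matched: 1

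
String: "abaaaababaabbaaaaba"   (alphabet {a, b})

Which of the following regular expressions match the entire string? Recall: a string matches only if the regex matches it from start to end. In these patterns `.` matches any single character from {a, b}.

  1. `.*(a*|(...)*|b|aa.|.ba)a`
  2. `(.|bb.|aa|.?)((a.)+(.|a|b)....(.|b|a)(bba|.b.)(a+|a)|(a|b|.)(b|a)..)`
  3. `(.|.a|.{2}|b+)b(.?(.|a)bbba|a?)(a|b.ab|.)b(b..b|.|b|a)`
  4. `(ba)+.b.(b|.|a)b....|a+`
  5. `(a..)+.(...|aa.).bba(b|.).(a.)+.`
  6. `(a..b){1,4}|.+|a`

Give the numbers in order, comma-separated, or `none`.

1 → match
2 → no match
3 → no match
4 → no match
5 → match
6 → match

1, 5, 6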